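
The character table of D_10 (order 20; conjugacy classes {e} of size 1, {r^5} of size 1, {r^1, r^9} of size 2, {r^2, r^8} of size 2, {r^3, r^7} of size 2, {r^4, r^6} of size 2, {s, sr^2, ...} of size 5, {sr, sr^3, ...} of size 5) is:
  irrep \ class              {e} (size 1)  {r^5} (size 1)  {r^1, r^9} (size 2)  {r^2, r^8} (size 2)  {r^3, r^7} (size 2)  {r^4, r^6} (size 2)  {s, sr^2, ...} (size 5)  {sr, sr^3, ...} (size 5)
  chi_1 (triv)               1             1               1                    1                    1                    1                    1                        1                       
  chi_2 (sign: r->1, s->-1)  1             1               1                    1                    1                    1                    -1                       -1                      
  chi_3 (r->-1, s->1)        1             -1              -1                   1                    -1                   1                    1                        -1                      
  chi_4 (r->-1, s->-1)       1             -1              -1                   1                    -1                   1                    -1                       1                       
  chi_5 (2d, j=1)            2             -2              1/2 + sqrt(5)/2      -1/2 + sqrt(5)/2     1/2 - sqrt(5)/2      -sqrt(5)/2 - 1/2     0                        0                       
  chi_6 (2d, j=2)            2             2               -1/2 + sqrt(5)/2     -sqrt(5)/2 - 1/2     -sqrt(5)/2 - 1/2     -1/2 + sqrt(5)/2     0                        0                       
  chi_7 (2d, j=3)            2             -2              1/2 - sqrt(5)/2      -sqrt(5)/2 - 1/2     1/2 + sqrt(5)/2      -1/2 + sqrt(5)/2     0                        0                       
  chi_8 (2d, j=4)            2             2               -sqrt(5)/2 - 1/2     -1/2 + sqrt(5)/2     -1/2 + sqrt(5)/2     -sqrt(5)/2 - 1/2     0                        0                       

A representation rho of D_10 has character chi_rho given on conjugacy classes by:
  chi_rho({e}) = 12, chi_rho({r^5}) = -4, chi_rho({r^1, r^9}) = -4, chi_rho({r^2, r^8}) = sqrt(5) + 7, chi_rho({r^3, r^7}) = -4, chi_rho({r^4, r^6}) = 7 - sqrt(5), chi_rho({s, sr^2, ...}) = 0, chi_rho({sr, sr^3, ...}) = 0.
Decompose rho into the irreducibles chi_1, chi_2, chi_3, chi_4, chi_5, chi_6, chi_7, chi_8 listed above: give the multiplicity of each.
Multiplicities: chi_1: 1, chi_2: 1, chi_3: 3, chi_4: 3, chi_5: 1, chi_6: 0, chi_7: 0, chi_8: 1.

Working: Use <chi_rho, chi> = (1/|G|) sum_C |C| * chi_rho(C) * conj(chi(C)) with |G| = 20 for each irreducible chi in the table:
  <chi_rho, chi_1> = (1/20)[1*(12)*conj(1) + 1*(-4)*conj(1) + 2*(-4)*conj(1) + 2*(sqrt(5) + 7)*conj(1) + 2*(-4)*conj(1) + 2*(7 - sqrt(5))*conj(1) + 5*(0)*conj(1) + 5*(0)*conj(1)]
      = (1/20)[(12) + (-4) + (-8) + (2*sqrt(5) + 14) + (-8) + (14 - 2*sqrt(5)) + (0) + (0)] = 20/20 = 1
  <chi_rho, chi_2> = (1/20)[1*(12)*conj(1) + 1*(-4)*conj(1) + 2*(-4)*conj(1) + 2*(sqrt(5) + 7)*conj(1) + 2*(-4)*conj(1) + 2*(7 - sqrt(5))*conj(1) + 5*(0)*conj(-1) + 5*(0)*conj(-1)]
      = (1/20)[(12) + (-4) + (-8) + (2*sqrt(5) + 14) + (-8) + (14 - 2*sqrt(5)) + (0) + (0)] = 20/20 = 1
  <chi_rho, chi_3> = (1/20)[1*(12)*conj(1) + 1*(-4)*conj(-1) + 2*(-4)*conj(-1) + 2*(sqrt(5) + 7)*conj(1) + 2*(-4)*conj(-1) + 2*(7 - sqrt(5))*conj(1) + 5*(0)*conj(1) + 5*(0)*conj(-1)]
      = (1/20)[(12) + (4) + (8) + (2*sqrt(5) + 14) + (8) + (14 - 2*sqrt(5)) + (0) + (0)] = 60/20 = 3
  <chi_rho, chi_4> = (1/20)[1*(12)*conj(1) + 1*(-4)*conj(-1) + 2*(-4)*conj(-1) + 2*(sqrt(5) + 7)*conj(1) + 2*(-4)*conj(-1) + 2*(7 - sqrt(5))*conj(1) + 5*(0)*conj(-1) + 5*(0)*conj(1)]
      = (1/20)[(12) + (4) + (8) + (2*sqrt(5) + 14) + (8) + (14 - 2*sqrt(5)) + (0) + (0)] = 60/20 = 3
  <chi_rho, chi_5> = (1/20)[1*(12)*conj(2) + 1*(-4)*conj(-2) + 2*(-4)*conj(1/2 + sqrt(5)/2) + 2*(sqrt(5) + 7)*conj(-1/2 + sqrt(5)/2) + 2*(-4)*conj(1/2 - sqrt(5)/2) + 2*(7 - sqrt(5))*conj(-sqrt(5)/2 - 1/2) + 5*(0)*conj(0) + 5*(0)*conj(0)]
      = (1/20)[(24) + (8) + (-4*sqrt(5) - 4) + (-2 + 6*sqrt(5)) + (-4 + 4*sqrt(5)) + (-6*sqrt(5) - 2) + (0) + (0)] = 20/20 = 1
  <chi_rho, chi_6> = (1/20)[1*(12)*conj(2) + 1*(-4)*conj(2) + 2*(-4)*conj(-1/2 + sqrt(5)/2) + 2*(sqrt(5) + 7)*conj(-sqrt(5)/2 - 1/2) + 2*(-4)*conj(-sqrt(5)/2 - 1/2) + 2*(7 - sqrt(5))*conj(-1/2 + sqrt(5)/2) + 5*(0)*conj(0) + 5*(0)*conj(0)]
      = (1/20)[(24) + (-8) + (4 - 4*sqrt(5)) + (-8*sqrt(5) - 12) + (4 + 4*sqrt(5)) + (-12 + 8*sqrt(5)) + (0) + (0)] = 0/20 = 0
  <chi_rho, chi_7> = (1/20)[1*(12)*conj(2) + 1*(-4)*conj(-2) + 2*(-4)*conj(1/2 - sqrt(5)/2) + 2*(sqrt(5) + 7)*conj(-sqrt(5)/2 - 1/2) + 2*(-4)*conj(1/2 + sqrt(5)/2) + 2*(7 - sqrt(5))*conj(-1/2 + sqrt(5)/2) + 5*(0)*conj(0) + 5*(0)*conj(0)]
      = (1/20)[(24) + (8) + (-4 + 4*sqrt(5)) + (-8*sqrt(5) - 12) + (-4*sqrt(5) - 4) + (-12 + 8*sqrt(5)) + (0) + (0)] = 0/20 = 0
  <chi_rho, chi_8> = (1/20)[1*(12)*conj(2) + 1*(-4)*conj(2) + 2*(-4)*conj(-sqrt(5)/2 - 1/2) + 2*(sqrt(5) + 7)*conj(-1/2 + sqrt(5)/2) + 2*(-4)*conj(-1/2 + sqrt(5)/2) + 2*(7 - sqrt(5))*conj(-sqrt(5)/2 - 1/2) + 5*(0)*conj(0) + 5*(0)*conj(0)]
      = (1/20)[(24) + (-8) + (4 + 4*sqrt(5)) + (-2 + 6*sqrt(5)) + (4 - 4*sqrt(5)) + (-6*sqrt(5) - 2) + (0) + (0)] = 20/20 = 1
Dimension check: dim(rho) = sum (mult * dim) = 1*1 + 1*1 + 3*1 + 3*1 + 1*2 + 0*2 + 0*2 + 1*2 = 12 = chi_rho(e) = 12.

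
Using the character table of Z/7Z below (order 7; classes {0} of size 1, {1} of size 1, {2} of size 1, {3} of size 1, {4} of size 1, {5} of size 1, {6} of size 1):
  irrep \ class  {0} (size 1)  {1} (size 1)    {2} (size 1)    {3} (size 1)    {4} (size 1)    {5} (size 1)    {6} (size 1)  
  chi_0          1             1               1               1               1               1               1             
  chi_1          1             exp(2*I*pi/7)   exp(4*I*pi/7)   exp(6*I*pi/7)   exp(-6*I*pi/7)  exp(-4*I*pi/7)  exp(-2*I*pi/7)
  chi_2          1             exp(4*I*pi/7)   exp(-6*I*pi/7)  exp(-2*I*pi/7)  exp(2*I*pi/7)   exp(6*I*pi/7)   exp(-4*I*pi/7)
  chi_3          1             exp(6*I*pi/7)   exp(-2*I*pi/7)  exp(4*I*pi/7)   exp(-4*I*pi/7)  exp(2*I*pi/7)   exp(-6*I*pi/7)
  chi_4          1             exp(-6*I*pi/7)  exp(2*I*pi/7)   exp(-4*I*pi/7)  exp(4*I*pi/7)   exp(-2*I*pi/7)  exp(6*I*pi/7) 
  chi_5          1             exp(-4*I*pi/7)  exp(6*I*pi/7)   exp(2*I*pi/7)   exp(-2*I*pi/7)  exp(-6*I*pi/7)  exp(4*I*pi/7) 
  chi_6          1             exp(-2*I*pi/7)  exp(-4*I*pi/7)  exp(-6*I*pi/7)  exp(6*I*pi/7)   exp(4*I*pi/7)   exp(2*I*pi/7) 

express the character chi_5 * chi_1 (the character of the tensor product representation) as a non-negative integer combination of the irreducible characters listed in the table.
chi_5 tensor chi_1 = chi_6 (all other irreducibles have multiplicity 0).

Explanation: The character of a tensor product is the pointwise product (chi_5 * chi_1)(C) = chi_5(C) * chi_1(C):
  {0}: (1)*(1), {1}: (exp(-4*I*pi/7))*(exp(2*I*pi/7)), {2}: (exp(6*I*pi/7))*(exp(4*I*pi/7)), {3}: (exp(2*I*pi/7))*(exp(6*I*pi/7)), {4}: (exp(-2*I*pi/7))*(exp(-6*I*pi/7)), {5}: (exp(-6*I*pi/7))*(exp(-4*I*pi/7)), {6}: (exp(4*I*pi/7))*(exp(-2*I*pi/7))
so (chi_5 * chi_1) takes values
  {0} -> 1, {1} -> exp(-2*I*pi/7), {2} -> exp(-4*I*pi/7), {3} -> exp(-6*I*pi/7), {4} -> exp(6*I*pi/7), {5} -> exp(4*I*pi/7), {6} -> exp(2*I*pi/7).
Now take the inner product of this character with each irreducible chi from the table, <chi_5*chi_1, chi> = (1/7) sum_C |C| (chi_5*chi_1)(C) conj(chi(C)):
  <chi_5*chi_1, chi_0> = (1/7)[1*(1)*conj(1) + 1*(exp(-2*I*pi/7))*conj(1) + 1*(exp(-4*I*pi/7))*conj(1) + 1*(exp(-6*I*pi/7))*conj(1) + 1*(exp(6*I*pi/7))*conj(1) + 1*(exp(4*I*pi/7))*conj(1) + 1*(exp(2*I*pi/7))*conj(1)]
      = (1/7)[(1) + (exp(-2*I*pi/7)) + (exp(-4*I*pi/7)) + (exp(-6*I*pi/7)) + (exp(6*I*pi/7)) + (exp(4*I*pi/7)) + (exp(2*I*pi/7))] = 0/7 = 0
  <chi_5*chi_1, chi_1> = (1/7)[1*(1)*conj(1) + 1*(exp(-2*I*pi/7))*conj(exp(2*I*pi/7)) + 1*(exp(-4*I*pi/7))*conj(exp(4*I*pi/7)) + 1*(exp(-6*I*pi/7))*conj(exp(6*I*pi/7)) + 1*(exp(6*I*pi/7))*conj(exp(-6*I*pi/7)) + 1*(exp(4*I*pi/7))*conj(exp(-4*I*pi/7)) + 1*(exp(2*I*pi/7))*conj(exp(-2*I*pi/7))]
      = (1/7)[(1) + (exp(-4*I*pi/7)) + (exp(6*I*pi/7)) + (exp(2*I*pi/7)) + (exp(-2*I*pi/7)) + (exp(-6*I*pi/7)) + (exp(4*I*pi/7))] = 0/7 = 0
  <chi_5*chi_1, chi_2> = (1/7)[1*(1)*conj(1) + 1*(exp(-2*I*pi/7))*conj(exp(4*I*pi/7)) + 1*(exp(-4*I*pi/7))*conj(exp(-6*I*pi/7)) + 1*(exp(-6*I*pi/7))*conj(exp(-2*I*pi/7)) + 1*(exp(6*I*pi/7))*conj(exp(2*I*pi/7)) + 1*(exp(4*I*pi/7))*conj(exp(6*I*pi/7)) + 1*(exp(2*I*pi/7))*conj(exp(-4*I*pi/7))]
      = (1/7)[(1) + (exp(-6*I*pi/7)) + (exp(2*I*pi/7)) + (exp(-4*I*pi/7)) + (exp(4*I*pi/7)) + (exp(-2*I*pi/7)) + (exp(6*I*pi/7))] = 0/7 = 0
  <chi_5*chi_1, chi_3> = (1/7)[1*(1)*conj(1) + 1*(exp(-2*I*pi/7))*conj(exp(6*I*pi/7)) + 1*(exp(-4*I*pi/7))*conj(exp(-2*I*pi/7)) + 1*(exp(-6*I*pi/7))*conj(exp(4*I*pi/7)) + 1*(exp(6*I*pi/7))*conj(exp(-4*I*pi/7)) + 1*(exp(4*I*pi/7))*conj(exp(2*I*pi/7)) + 1*(exp(2*I*pi/7))*conj(exp(-6*I*pi/7))]
      = (1/7)[(1) + (exp(6*I*pi/7)) + (exp(-2*I*pi/7)) + (exp(4*I*pi/7)) + (exp(-4*I*pi/7)) + (exp(2*I*pi/7)) + (exp(-6*I*pi/7))] = 0/7 = 0
  <chi_5*chi_1, chi_4> = (1/7)[1*(1)*conj(1) + 1*(exp(-2*I*pi/7))*conj(exp(-6*I*pi/7)) + 1*(exp(-4*I*pi/7))*conj(exp(2*I*pi/7)) + 1*(exp(-6*I*pi/7))*conj(exp(-4*I*pi/7)) + 1*(exp(6*I*pi/7))*conj(exp(4*I*pi/7)) + 1*(exp(4*I*pi/7))*conj(exp(-2*I*pi/7)) + 1*(exp(2*I*pi/7))*conj(exp(6*I*pi/7))]
      = (1/7)[(1) + (exp(4*I*pi/7)) + (exp(-6*I*pi/7)) + (exp(-2*I*pi/7)) + (exp(2*I*pi/7)) + (exp(6*I*pi/7)) + (exp(-4*I*pi/7))] = 0/7 = 0
  <chi_5*chi_1, chi_5> = (1/7)[1*(1)*conj(1) + 1*(exp(-2*I*pi/7))*conj(exp(-4*I*pi/7)) + 1*(exp(-4*I*pi/7))*conj(exp(6*I*pi/7)) + 1*(exp(-6*I*pi/7))*conj(exp(2*I*pi/7)) + 1*(exp(6*I*pi/7))*conj(exp(-2*I*pi/7)) + 1*(exp(4*I*pi/7))*conj(exp(-6*I*pi/7)) + 1*(exp(2*I*pi/7))*conj(exp(4*I*pi/7))]
      = (1/7)[(1) + (exp(2*I*pi/7)) + (exp(4*I*pi/7)) + (exp(6*I*pi/7)) + (exp(-6*I*pi/7)) + (exp(-4*I*pi/7)) + (exp(-2*I*pi/7))] = 0/7 = 0
  <chi_5*chi_1, chi_6> = (1/7)[1*(1)*conj(1) + 1*(exp(-2*I*pi/7))*conj(exp(-2*I*pi/7)) + 1*(exp(-4*I*pi/7))*conj(exp(-4*I*pi/7)) + 1*(exp(-6*I*pi/7))*conj(exp(-6*I*pi/7)) + 1*(exp(6*I*pi/7))*conj(exp(6*I*pi/7)) + 1*(exp(4*I*pi/7))*conj(exp(4*I*pi/7)) + 1*(exp(2*I*pi/7))*conj(exp(2*I*pi/7))]
      = (1/7)[(1) + (1) + (1) + (1) + (1) + (1) + (1)] = 7/7 = 1
(Exp terms are combined using exp(i*s)*conj(exp(i*t)) = exp(i*(s-t)), and sums of them are collapsed using the identity that for every m > 1 the m distinct m-th roots of unity sum to 0, e.g. 1 + exp(2*I*pi/3) + exp(-2*I*pi/3) = 0.)
Hence the multiplicities are chi_6: 1. Dimension check: dim(chi_5)*dim(chi_1) = 1*1 = 1 and sum (mult * dim) = 1*1 = 1.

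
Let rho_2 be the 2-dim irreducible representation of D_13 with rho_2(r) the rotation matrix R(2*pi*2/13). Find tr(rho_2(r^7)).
chi_{rho_2}(r^7) = 2*cos(2*pi*2*7/13) = 2*cos(28*pi/13)

Solution. rho_2(r^7) is rotation by angle 2*pi*2*7/13, whose trace is 2*cos(2*pi*2*7/13) = 2*cos(28*pi/13).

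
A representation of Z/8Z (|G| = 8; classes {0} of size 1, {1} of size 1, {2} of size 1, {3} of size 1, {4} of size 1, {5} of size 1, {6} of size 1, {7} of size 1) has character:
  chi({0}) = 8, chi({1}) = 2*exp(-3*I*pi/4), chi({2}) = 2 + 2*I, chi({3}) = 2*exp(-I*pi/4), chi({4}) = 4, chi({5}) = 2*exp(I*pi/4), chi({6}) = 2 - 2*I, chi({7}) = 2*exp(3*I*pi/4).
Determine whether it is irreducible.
Not irreducible (reducible): <chi, chi> = 14 > 1.

Derivation: <chi, chi> = (1/|G|) sum_C |C| * |chi(C)|^2 = (1/8)[1*|8|^2 + 1*|2*exp(-3*I*pi/4)|^2 + 1*|2 + 2*I|^2 + 1*|2*exp(-I*pi/4)|^2 + 1*|4|^2 + 1*|2*exp(I*pi/4)|^2 + 1*|2 - 2*I|^2 + 1*|2*exp(3*I*pi/4)|^2]
  = (1/8)[(64) + (4) + (8) + (4) + (16) + (4) + (8) + (4)] = 112/8 = 14.
(Exp terms are combined using exp(i*s)*conj(exp(i*t)) = exp(i*(s-t)), and sums of them are collapsed using the identity that for every m > 1 the m distinct m-th roots of unity sum to 0, e.g. 1 + exp(2*I*pi/3) + exp(-2*I*pi/3) = 0.)
A character is irreducible iff <chi, chi> = 1, so this representation is reducible.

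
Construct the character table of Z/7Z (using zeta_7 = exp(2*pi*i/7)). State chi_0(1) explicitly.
Character table of Z/7Z (irreps indexed chi_0,...,chi_6 with chi_k(m) = zeta_7^(k*m), zeta_7 = exp(2*pi*i/7)):
  irrep \ class  {0} (size 1)  {1} (size 1)    {2} (size 1)    {3} (size 1)    {4} (size 1)    {5} (size 1)    {6} (size 1)  
  chi_0          1             1               1               1               1               1               1             
  chi_1          1             exp(2*I*pi/7)   exp(4*I*pi/7)   exp(6*I*pi/7)   exp(-6*I*pi/7)  exp(-4*I*pi/7)  exp(-2*I*pi/7)
  chi_2          1             exp(4*I*pi/7)   exp(-6*I*pi/7)  exp(-2*I*pi/7)  exp(2*I*pi/7)   exp(6*I*pi/7)   exp(-4*I*pi/7)
  chi_3          1             exp(6*I*pi/7)   exp(-2*I*pi/7)  exp(4*I*pi/7)   exp(-4*I*pi/7)  exp(2*I*pi/7)   exp(-6*I*pi/7)
  chi_4          1             exp(-6*I*pi/7)  exp(2*I*pi/7)   exp(-4*I*pi/7)  exp(4*I*pi/7)   exp(-2*I*pi/7)  exp(6*I*pi/7) 
  chi_5          1             exp(-4*I*pi/7)  exp(6*I*pi/7)   exp(2*I*pi/7)   exp(-2*I*pi/7)  exp(-6*I*pi/7)  exp(4*I*pi/7) 
  chi_6          1             exp(-2*I*pi/7)  exp(-4*I*pi/7)  exp(-6*I*pi/7)  exp(6*I*pi/7)   exp(4*I*pi/7)   exp(2*I*pi/7) 

Spot check: chi_0(1) = zeta_7^(0*1) = zeta_7^0 = 1.

Reasoning: Z/7Z is abelian, so all 7 irreducible complex representations are 1-dimensional. They are given by chi_k(m) = zeta_7^(k*m) for k = 0,...,6. Row orthogonality: sum_m chi_k(m) conj(chi_l(m)) = 7 * [k = l].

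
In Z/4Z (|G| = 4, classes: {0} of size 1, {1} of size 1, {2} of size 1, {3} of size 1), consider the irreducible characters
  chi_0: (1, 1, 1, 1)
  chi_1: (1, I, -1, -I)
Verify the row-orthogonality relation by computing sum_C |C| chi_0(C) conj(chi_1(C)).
Sum = 0; so <chi_0, chi_1> = 0 (distinct irreducibles are orthogonal).

Argument: Compute term by term over conjugacy classes (|C| * chi_0(C) * conj(chi_1(C))):
  1*(1)*conj(1) + 1*(1)*conj(I) + 1*(1)*conj(-1) + 1*(1)*conj(-I)
  = (1) + (-I) + (-1) + (I)
  = 0.
(Exp terms are combined using exp(i*s)*conj(exp(i*t)) = exp(i*(s-t)), and sums of them are collapsed using the identity that for every m > 1 the m distinct m-th roots of unity sum to 0, e.g. 1 + exp(2*I*pi/3) + exp(-2*I*pi/3) = 0.)
Dividing by |G| = 4 gives 0/4 = 0, matching the row-orthogonality relation <chi_0, chi_1> = [chi_0 = chi_1].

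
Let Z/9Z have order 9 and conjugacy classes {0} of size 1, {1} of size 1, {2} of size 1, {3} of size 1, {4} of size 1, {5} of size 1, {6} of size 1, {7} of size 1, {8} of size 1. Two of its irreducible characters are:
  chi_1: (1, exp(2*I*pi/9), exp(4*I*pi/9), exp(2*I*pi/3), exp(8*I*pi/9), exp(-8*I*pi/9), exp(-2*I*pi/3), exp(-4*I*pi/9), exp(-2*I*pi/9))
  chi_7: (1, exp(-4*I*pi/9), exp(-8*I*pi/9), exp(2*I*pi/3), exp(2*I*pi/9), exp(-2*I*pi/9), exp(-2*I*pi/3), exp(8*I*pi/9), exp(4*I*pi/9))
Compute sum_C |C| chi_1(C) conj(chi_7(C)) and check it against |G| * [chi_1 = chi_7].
Sum = 0; so <chi_1, chi_7> = 0 (distinct irreducibles are orthogonal).

Justification: Compute term by term over conjugacy classes (|C| * chi_1(C) * conj(chi_7(C))):
  1*(1)*conj(1) + 1*(exp(2*I*pi/9))*conj(exp(-4*I*pi/9)) + 1*(exp(4*I*pi/9))*conj(exp(-8*I*pi/9)) + 1*(exp(2*I*pi/3))*conj(exp(2*I*pi/3)) + 1*(exp(8*I*pi/9))*conj(exp(2*I*pi/9)) + 1*(exp(-8*I*pi/9))*conj(exp(-2*I*pi/9)) + 1*(exp(-2*I*pi/3))*conj(exp(-2*I*pi/3)) + 1*(exp(-4*I*pi/9))*conj(exp(8*I*pi/9)) + 1*(exp(-2*I*pi/9))*conj(exp(4*I*pi/9))
  = (1) + (exp(2*I*pi/3)) + (exp(-2*I*pi/3)) + (1) + (exp(2*I*pi/3)) + (exp(-2*I*pi/3)) + (1) + (exp(2*I*pi/3)) + (exp(-2*I*pi/3))
  = 0.
(Exp terms are combined using exp(i*s)*conj(exp(i*t)) = exp(i*(s-t)), and sums of them are collapsed using the identity that for every m > 1 the m distinct m-th roots of unity sum to 0, e.g. 1 + exp(2*I*pi/3) + exp(-2*I*pi/3) = 0.)
Dividing by |G| = 9 gives 0/9 = 0, matching the row-orthogonality relation <chi_1, chi_7> = [chi_1 = chi_7].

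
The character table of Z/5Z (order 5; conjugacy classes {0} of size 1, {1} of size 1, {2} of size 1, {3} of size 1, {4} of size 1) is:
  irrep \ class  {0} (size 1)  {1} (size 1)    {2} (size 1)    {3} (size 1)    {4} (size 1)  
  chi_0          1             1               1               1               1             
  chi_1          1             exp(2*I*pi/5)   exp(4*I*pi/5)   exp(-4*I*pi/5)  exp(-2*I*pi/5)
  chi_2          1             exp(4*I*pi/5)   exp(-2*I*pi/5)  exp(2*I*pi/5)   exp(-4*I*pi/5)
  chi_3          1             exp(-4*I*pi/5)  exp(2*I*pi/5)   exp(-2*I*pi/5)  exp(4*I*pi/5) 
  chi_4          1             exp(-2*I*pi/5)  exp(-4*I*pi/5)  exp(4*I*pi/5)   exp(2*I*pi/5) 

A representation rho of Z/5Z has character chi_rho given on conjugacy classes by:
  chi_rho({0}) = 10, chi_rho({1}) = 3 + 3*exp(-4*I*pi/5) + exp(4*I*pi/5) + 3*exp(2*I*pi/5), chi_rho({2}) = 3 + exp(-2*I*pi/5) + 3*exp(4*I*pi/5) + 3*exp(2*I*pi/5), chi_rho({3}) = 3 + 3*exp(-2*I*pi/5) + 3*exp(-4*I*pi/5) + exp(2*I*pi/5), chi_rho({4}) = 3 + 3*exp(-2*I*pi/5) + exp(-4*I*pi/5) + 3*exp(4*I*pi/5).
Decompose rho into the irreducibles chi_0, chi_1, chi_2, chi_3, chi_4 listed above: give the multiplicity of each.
Multiplicities: chi_0: 3, chi_1: 3, chi_2: 1, chi_3: 3, chi_4: 0.

Derivation: Use <chi_rho, chi> = (1/|G|) sum_C |C| * chi_rho(C) * conj(chi(C)) with |G| = 5 for each irreducible chi in the table:
  <chi_rho, chi_0> = (1/5)[1*(10)*conj(1) + 1*(3 + 3*exp(-4*I*pi/5) + exp(4*I*pi/5) + 3*exp(2*I*pi/5))*conj(1) + 1*(3 + exp(-2*I*pi/5) + 3*exp(4*I*pi/5) + 3*exp(2*I*pi/5))*conj(1) + 1*(3 + 3*exp(-2*I*pi/5) + 3*exp(-4*I*pi/5) + exp(2*I*pi/5))*conj(1) + 1*(3 + 3*exp(-2*I*pi/5) + exp(-4*I*pi/5) + 3*exp(4*I*pi/5))*conj(1)]
      = (1/5)[(10) + (3 + 3*exp(-4*I*pi/5) + exp(4*I*pi/5) + 3*exp(2*I*pi/5)) + (3 + exp(-2*I*pi/5) + 3*exp(4*I*pi/5) + 3*exp(2*I*pi/5)) + (3 + 3*exp(-2*I*pi/5) + 3*exp(-4*I*pi/5) + exp(2*I*pi/5)) + (3 + 3*exp(-2*I*pi/5) + exp(-4*I*pi/5) + 3*exp(4*I*pi/5))] = 15/5 = 3
  <chi_rho, chi_1> = (1/5)[1*(10)*conj(1) + 1*(3 + 3*exp(-4*I*pi/5) + exp(4*I*pi/5) + 3*exp(2*I*pi/5))*conj(exp(2*I*pi/5)) + 1*(3 + exp(-2*I*pi/5) + 3*exp(4*I*pi/5) + 3*exp(2*I*pi/5))*conj(exp(4*I*pi/5)) + 1*(3 + 3*exp(-2*I*pi/5) + 3*exp(-4*I*pi/5) + exp(2*I*pi/5))*conj(exp(-4*I*pi/5)) + 1*(3 + 3*exp(-2*I*pi/5) + exp(-4*I*pi/5) + 3*exp(4*I*pi/5))*conj(exp(-2*I*pi/5))]
      = (1/5)[(10) + (3 + 3*exp(-2*I*pi/5) + exp(2*I*pi/5) + 3*exp(4*I*pi/5)) + (3 + 3*exp(-2*I*pi/5) + 3*exp(-4*I*pi/5) + exp(4*I*pi/5)) + (3 + exp(-4*I*pi/5) + 3*exp(4*I*pi/5) + 3*exp(2*I*pi/5)) + (3 + 3*exp(-4*I*pi/5) + exp(-2*I*pi/5) + 3*exp(2*I*pi/5))] = 15/5 = 3
  <chi_rho, chi_2> = (1/5)[1*(10)*conj(1) + 1*(3 + 3*exp(-4*I*pi/5) + exp(4*I*pi/5) + 3*exp(2*I*pi/5))*conj(exp(4*I*pi/5)) + 1*(3 + exp(-2*I*pi/5) + 3*exp(4*I*pi/5) + 3*exp(2*I*pi/5))*conj(exp(-2*I*pi/5)) + 1*(3 + 3*exp(-2*I*pi/5) + 3*exp(-4*I*pi/5) + exp(2*I*pi/5))*conj(exp(2*I*pi/5)) + 1*(3 + 3*exp(-2*I*pi/5) + exp(-4*I*pi/5) + 3*exp(4*I*pi/5))*conj(exp(-4*I*pi/5))]
      = (1/5)[(10) + (1 + 3*exp(-2*I*pi/5) + 3*exp(-4*I*pi/5) + 3*exp(2*I*pi/5)) + (1 + 3*exp(-4*I*pi/5) + 3*exp(4*I*pi/5) + 3*exp(2*I*pi/5)) + (1 + 3*exp(-2*I*pi/5) + 3*exp(-4*I*pi/5) + 3*exp(4*I*pi/5)) + (1 + 3*exp(-2*I*pi/5) + 3*exp(4*I*pi/5) + 3*exp(2*I*pi/5))] = 5/5 = 1
  <chi_rho, chi_3> = (1/5)[1*(10)*conj(1) + 1*(3 + 3*exp(-4*I*pi/5) + exp(4*I*pi/5) + 3*exp(2*I*pi/5))*conj(exp(-4*I*pi/5)) + 1*(3 + exp(-2*I*pi/5) + 3*exp(4*I*pi/5) + 3*exp(2*I*pi/5))*conj(exp(2*I*pi/5)) + 1*(3 + 3*exp(-2*I*pi/5) + 3*exp(-4*I*pi/5) + exp(2*I*pi/5))*conj(exp(-2*I*pi/5)) + 1*(3 + 3*exp(-2*I*pi/5) + exp(-4*I*pi/5) + 3*exp(4*I*pi/5))*conj(exp(4*I*pi/5))]
      = (1/5)[(10) + (3 + 3*exp(-4*I*pi/5) + exp(-2*I*pi/5) + 3*exp(4*I*pi/5)) + (3 + 3*exp(-2*I*pi/5) + exp(-4*I*pi/5) + 3*exp(2*I*pi/5)) + (3 + 3*exp(-2*I*pi/5) + exp(4*I*pi/5) + 3*exp(2*I*pi/5)) + (3 + 3*exp(-4*I*pi/5) + exp(2*I*pi/5) + 3*exp(4*I*pi/5))] = 15/5 = 3
  <chi_rho, chi_4> = (1/5)[1*(10)*conj(1) + 1*(3 + 3*exp(-4*I*pi/5) + exp(4*I*pi/5) + 3*exp(2*I*pi/5))*conj(exp(-2*I*pi/5)) + 1*(3 + exp(-2*I*pi/5) + 3*exp(4*I*pi/5) + 3*exp(2*I*pi/5))*conj(exp(-4*I*pi/5)) + 1*(3 + 3*exp(-2*I*pi/5) + 3*exp(-4*I*pi/5) + exp(2*I*pi/5))*conj(exp(4*I*pi/5)) + 1*(3 + 3*exp(-2*I*pi/5) + exp(-4*I*pi/5) + 3*exp(4*I*pi/5))*conj(exp(2*I*pi/5))]
      = (1/5)[(10) + (3*exp(-2*I*pi/5) + exp(-4*I*pi/5) + 3*exp(4*I*pi/5) + 3*exp(2*I*pi/5)) + (3*exp(-2*I*pi/5) + 3*exp(-4*I*pi/5) + exp(2*I*pi/5) + 3*exp(4*I*pi/5)) + (3*exp(-4*I*pi/5) + exp(-2*I*pi/5) + 3*exp(4*I*pi/5) + 3*exp(2*I*pi/5)) + (3*exp(-2*I*pi/5) + 3*exp(-4*I*pi/5) + exp(4*I*pi/5) + 3*exp(2*I*pi/5))] = 0/5 = 0
(Exp terms are combined using exp(i*s)*conj(exp(i*t)) = exp(i*(s-t)), and sums of them are collapsed using the identity that for every m > 1 the m distinct m-th roots of unity sum to 0, e.g. 1 + exp(2*I*pi/3) + exp(-2*I*pi/3) = 0.)
Dimension check: dim(rho) = sum (mult * dim) = 3*1 + 3*1 + 1*1 + 3*1 + 0*1 = 10 = chi_rho(e) = 10.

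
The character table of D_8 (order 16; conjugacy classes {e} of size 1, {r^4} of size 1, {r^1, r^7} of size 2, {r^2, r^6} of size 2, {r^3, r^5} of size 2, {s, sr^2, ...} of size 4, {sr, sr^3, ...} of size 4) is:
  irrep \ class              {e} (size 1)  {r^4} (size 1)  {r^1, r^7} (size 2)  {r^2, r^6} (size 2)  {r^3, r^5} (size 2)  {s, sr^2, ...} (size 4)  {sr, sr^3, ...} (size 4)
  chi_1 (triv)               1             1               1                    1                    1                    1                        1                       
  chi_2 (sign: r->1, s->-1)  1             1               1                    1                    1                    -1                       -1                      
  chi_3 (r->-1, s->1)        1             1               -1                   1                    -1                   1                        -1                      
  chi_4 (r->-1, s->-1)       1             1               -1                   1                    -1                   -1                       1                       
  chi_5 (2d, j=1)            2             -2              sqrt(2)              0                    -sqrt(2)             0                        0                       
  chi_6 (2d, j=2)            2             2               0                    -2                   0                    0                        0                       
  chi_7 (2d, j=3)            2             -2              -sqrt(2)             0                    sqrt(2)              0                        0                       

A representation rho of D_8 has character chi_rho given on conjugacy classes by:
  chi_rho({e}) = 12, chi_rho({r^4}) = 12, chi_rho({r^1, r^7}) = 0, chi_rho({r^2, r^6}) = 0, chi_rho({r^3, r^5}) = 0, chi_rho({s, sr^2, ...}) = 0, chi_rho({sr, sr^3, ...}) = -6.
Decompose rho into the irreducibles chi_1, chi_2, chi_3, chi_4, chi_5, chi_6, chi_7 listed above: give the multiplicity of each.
Multiplicities: chi_1: 0, chi_2: 3, chi_3: 3, chi_4: 0, chi_5: 0, chi_6: 3, chi_7: 0.

Details: Use <chi_rho, chi> = (1/|G|) sum_C |C| * chi_rho(C) * conj(chi(C)) with |G| = 16 for each irreducible chi in the table:
  <chi_rho, chi_1> = (1/16)[1*(12)*conj(1) + 1*(12)*conj(1) + 2*(0)*conj(1) + 2*(0)*conj(1) + 2*(0)*conj(1) + 4*(0)*conj(1) + 4*(-6)*conj(1)]
      = (1/16)[(12) + (12) + (0) + (0) + (0) + (0) + (-24)] = 0/16 = 0
  <chi_rho, chi_2> = (1/16)[1*(12)*conj(1) + 1*(12)*conj(1) + 2*(0)*conj(1) + 2*(0)*conj(1) + 2*(0)*conj(1) + 4*(0)*conj(-1) + 4*(-6)*conj(-1)]
      = (1/16)[(12) + (12) + (0) + (0) + (0) + (0) + (24)] = 48/16 = 3
  <chi_rho, chi_3> = (1/16)[1*(12)*conj(1) + 1*(12)*conj(1) + 2*(0)*conj(-1) + 2*(0)*conj(1) + 2*(0)*conj(-1) + 4*(0)*conj(1) + 4*(-6)*conj(-1)]
      = (1/16)[(12) + (12) + (0) + (0) + (0) + (0) + (24)] = 48/16 = 3
  <chi_rho, chi_4> = (1/16)[1*(12)*conj(1) + 1*(12)*conj(1) + 2*(0)*conj(-1) + 2*(0)*conj(1) + 2*(0)*conj(-1) + 4*(0)*conj(-1) + 4*(-6)*conj(1)]
      = (1/16)[(12) + (12) + (0) + (0) + (0) + (0) + (-24)] = 0/16 = 0
  <chi_rho, chi_5> = (1/16)[1*(12)*conj(2) + 1*(12)*conj(-2) + 2*(0)*conj(sqrt(2)) + 2*(0)*conj(0) + 2*(0)*conj(-sqrt(2)) + 4*(0)*conj(0) + 4*(-6)*conj(0)]
      = (1/16)[(24) + (-24) + (0) + (0) + (0) + (0) + (0)] = 0/16 = 0
  <chi_rho, chi_6> = (1/16)[1*(12)*conj(2) + 1*(12)*conj(2) + 2*(0)*conj(0) + 2*(0)*conj(-2) + 2*(0)*conj(0) + 4*(0)*conj(0) + 4*(-6)*conj(0)]
      = (1/16)[(24) + (24) + (0) + (0) + (0) + (0) + (0)] = 48/16 = 3
  <chi_rho, chi_7> = (1/16)[1*(12)*conj(2) + 1*(12)*conj(-2) + 2*(0)*conj(-sqrt(2)) + 2*(0)*conj(0) + 2*(0)*conj(sqrt(2)) + 4*(0)*conj(0) + 4*(-6)*conj(0)]
      = (1/16)[(24) + (-24) + (0) + (0) + (0) + (0) + (0)] = 0/16 = 0
Dimension check: dim(rho) = sum (mult * dim) = 0*1 + 3*1 + 3*1 + 0*1 + 0*2 + 3*2 + 0*2 = 12 = chi_rho(e) = 12.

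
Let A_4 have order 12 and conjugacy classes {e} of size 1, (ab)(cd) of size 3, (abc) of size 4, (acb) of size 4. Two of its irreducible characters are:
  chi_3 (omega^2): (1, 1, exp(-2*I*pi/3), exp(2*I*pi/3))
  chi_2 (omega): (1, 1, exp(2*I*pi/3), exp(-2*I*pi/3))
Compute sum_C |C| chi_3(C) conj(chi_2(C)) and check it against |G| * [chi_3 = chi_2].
Sum = 0; so <chi_3, chi_2> = 0 (distinct irreducibles are orthogonal).

Reasoning: Compute term by term over conjugacy classes (|C| * chi_3(C) * conj(chi_2(C))):
  1*(1)*conj(1) + 3*(1)*conj(1) + 4*(exp(-2*I*pi/3))*conj(exp(2*I*pi/3)) + 4*(exp(2*I*pi/3))*conj(exp(-2*I*pi/3))
  = (1) + (3) + (4*exp(2*I*pi/3)) + (4*exp(-2*I*pi/3))
  = 0.
(Exp terms are combined using exp(i*s)*conj(exp(i*t)) = exp(i*(s-t)), and sums of them are collapsed using the identity that for every m > 1 the m distinct m-th roots of unity sum to 0, e.g. 1 + exp(2*I*pi/3) + exp(-2*I*pi/3) = 0.)
Dividing by |G| = 12 gives 0/12 = 0, matching the row-orthogonality relation <chi_3, chi_2> = [chi_3 = chi_2].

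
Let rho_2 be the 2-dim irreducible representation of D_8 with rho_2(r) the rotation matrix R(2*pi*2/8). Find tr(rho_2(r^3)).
chi_{rho_2}(r^3) = 2*cos(2*pi*2*3/8) = 0

Justification: rho_2(r^3) is rotation by angle 2*pi*2*3/8, whose trace is 2*cos(2*pi*2*3/8) = 0.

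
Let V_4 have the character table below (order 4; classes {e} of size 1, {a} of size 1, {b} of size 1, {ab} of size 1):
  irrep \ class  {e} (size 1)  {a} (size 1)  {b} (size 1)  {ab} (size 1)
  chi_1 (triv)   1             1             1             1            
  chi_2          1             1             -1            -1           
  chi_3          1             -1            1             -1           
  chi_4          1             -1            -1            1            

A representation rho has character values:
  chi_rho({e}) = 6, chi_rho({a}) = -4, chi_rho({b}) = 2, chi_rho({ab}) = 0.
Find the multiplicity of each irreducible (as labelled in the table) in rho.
Multiplicities: chi_1: 1, chi_2: 0, chi_3: 3, chi_4: 2.

Details: Use <chi_rho, chi> = (1/|G|) sum_C |C| * chi_rho(C) * conj(chi(C)) with |G| = 4 for each irreducible chi in the table:
  <chi_rho, chi_1> = (1/4)[1*(6)*conj(1) + 1*(-4)*conj(1) + 1*(2)*conj(1) + 1*(0)*conj(1)]
      = (1/4)[(6) + (-4) + (2) + (0)] = 4/4 = 1
  <chi_rho, chi_2> = (1/4)[1*(6)*conj(1) + 1*(-4)*conj(1) + 1*(2)*conj(-1) + 1*(0)*conj(-1)]
      = (1/4)[(6) + (-4) + (-2) + (0)] = 0/4 = 0
  <chi_rho, chi_3> = (1/4)[1*(6)*conj(1) + 1*(-4)*conj(-1) + 1*(2)*conj(1) + 1*(0)*conj(-1)]
      = (1/4)[(6) + (4) + (2) + (0)] = 12/4 = 3
  <chi_rho, chi_4> = (1/4)[1*(6)*conj(1) + 1*(-4)*conj(-1) + 1*(2)*conj(-1) + 1*(0)*conj(1)]
      = (1/4)[(6) + (4) + (-2) + (0)] = 8/4 = 2
Dimension check: dim(rho) = sum (mult * dim) = 1*1 + 0*1 + 3*1 + 2*1 = 6 = chi_rho(e) = 6.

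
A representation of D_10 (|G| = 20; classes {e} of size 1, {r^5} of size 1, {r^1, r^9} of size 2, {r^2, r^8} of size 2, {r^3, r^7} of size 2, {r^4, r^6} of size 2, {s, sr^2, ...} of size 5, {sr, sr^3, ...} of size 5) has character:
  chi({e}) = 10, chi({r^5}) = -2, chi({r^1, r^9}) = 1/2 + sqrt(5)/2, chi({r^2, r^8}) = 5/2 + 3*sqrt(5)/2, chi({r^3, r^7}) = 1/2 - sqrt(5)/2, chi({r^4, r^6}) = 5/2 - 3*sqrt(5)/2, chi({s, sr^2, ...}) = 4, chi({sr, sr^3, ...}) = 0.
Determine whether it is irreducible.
Not irreducible (reducible): <chi, chi> = 13 > 1.

Proof sketch: <chi, chi> = (1/|G|) sum_C |C| * |chi(C)|^2 = (1/20)[1*|10|^2 + 1*|-2|^2 + 2*|1/2 + sqrt(5)/2|^2 + 2*|5/2 + 3*sqrt(5)/2|^2 + 2*|1/2 - sqrt(5)/2|^2 + 2*|5/2 - 3*sqrt(5)/2|^2 + 5*|4|^2 + 5*|0|^2]
  = (1/20)[(100) + (4) + (sqrt(5) + 3) + (15*sqrt(5) + 35) + (3 - sqrt(5)) + (35 - 15*sqrt(5)) + (80) + (0)] = 260/20 = 13.
A character is irreducible iff <chi, chi> = 1, so this representation is reducible.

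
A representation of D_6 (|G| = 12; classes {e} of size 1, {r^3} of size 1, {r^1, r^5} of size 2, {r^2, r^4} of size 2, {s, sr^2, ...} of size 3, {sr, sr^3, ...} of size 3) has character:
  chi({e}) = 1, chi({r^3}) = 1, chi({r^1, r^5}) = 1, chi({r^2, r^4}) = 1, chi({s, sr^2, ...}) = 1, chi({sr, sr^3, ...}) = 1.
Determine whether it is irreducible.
Irreducible: <chi, chi> = 1.

<chi, chi> = (1/|G|) sum_C |C| * |chi(C)|^2 = (1/12)[1*|1|^2 + 1*|1|^2 + 2*|1|^2 + 2*|1|^2 + 3*|1|^2 + 3*|1|^2]
  = (1/12)[(1) + (1) + (2) + (2) + (3) + (3)] = 12/12 = 1.
A character is irreducible iff <chi, chi> = 1, so this representation is irreducible.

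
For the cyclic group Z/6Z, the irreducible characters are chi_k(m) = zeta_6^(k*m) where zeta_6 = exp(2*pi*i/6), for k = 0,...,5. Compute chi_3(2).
chi_3(2) = zeta_6^6 = 1

Details: chi_3(2) = zeta_6^(3*2) = zeta_6^6. Since zeta_6^6 = 1, this equals zeta_6^0 = exp(2*pi*i*0/6) = 1.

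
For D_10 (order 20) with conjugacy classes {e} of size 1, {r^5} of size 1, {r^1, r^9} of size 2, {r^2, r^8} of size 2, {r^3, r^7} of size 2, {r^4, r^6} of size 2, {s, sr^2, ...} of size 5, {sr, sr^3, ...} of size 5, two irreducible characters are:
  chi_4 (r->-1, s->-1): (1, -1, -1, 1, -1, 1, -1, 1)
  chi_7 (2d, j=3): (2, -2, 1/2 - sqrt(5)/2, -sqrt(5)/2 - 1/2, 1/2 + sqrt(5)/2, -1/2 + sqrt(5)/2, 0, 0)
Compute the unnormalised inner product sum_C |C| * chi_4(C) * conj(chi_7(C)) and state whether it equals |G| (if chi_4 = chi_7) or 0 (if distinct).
Sum = 0; so <chi_4, chi_7> = 0 (distinct irreducibles are orthogonal).

Compute term by term over conjugacy classes (|C| * chi_4(C) * conj(chi_7(C))):
  1*(1)*conj(2) + 1*(-1)*conj(-2) + 2*(-1)*conj(1/2 - sqrt(5)/2) + 2*(1)*conj(-sqrt(5)/2 - 1/2) + 2*(-1)*conj(1/2 + sqrt(5)/2) + 2*(1)*conj(-1/2 + sqrt(5)/2) + 5*(-1)*conj(0) + 5*(1)*conj(0)
  = (2) + (2) + (-1 + sqrt(5)) + (-sqrt(5) - 1) + (-sqrt(5) - 1) + (-1 + sqrt(5)) + (0) + (0)
  = 0.
Dividing by |G| = 20 gives 0/20 = 0, matching the row-orthogonality relation <chi_4, chi_7> = [chi_4 = chi_7].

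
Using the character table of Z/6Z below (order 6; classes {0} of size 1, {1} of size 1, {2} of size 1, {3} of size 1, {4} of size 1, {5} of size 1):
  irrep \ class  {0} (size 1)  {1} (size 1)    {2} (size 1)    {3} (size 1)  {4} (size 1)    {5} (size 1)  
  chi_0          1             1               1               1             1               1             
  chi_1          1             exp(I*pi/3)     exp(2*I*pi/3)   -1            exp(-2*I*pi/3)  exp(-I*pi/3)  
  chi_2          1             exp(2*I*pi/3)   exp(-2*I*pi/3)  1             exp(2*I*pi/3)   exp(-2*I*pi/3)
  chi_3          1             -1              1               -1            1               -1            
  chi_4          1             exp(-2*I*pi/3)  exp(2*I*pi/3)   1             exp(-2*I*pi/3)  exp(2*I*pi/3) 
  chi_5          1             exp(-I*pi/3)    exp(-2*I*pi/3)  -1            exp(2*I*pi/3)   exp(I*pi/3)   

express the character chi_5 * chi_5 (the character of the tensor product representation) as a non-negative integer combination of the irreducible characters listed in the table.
chi_5 tensor chi_5 = chi_4 (all other irreducibles have multiplicity 0).

Reasoning: The character of a tensor product is the pointwise product (chi_5 * chi_5)(C) = chi_5(C) * chi_5(C):
  {0}: (1)*(1), {1}: (exp(-I*pi/3))*(exp(-I*pi/3)), {2}: (exp(-2*I*pi/3))*(exp(-2*I*pi/3)), {3}: (-1)*(-1), {4}: (exp(2*I*pi/3))*(exp(2*I*pi/3)), {5}: (exp(I*pi/3))*(exp(I*pi/3))
so (chi_5 * chi_5) takes values
  {0} -> 1, {1} -> exp(-2*I*pi/3), {2} -> exp(2*I*pi/3), {3} -> 1, {4} -> exp(-2*I*pi/3), {5} -> exp(2*I*pi/3).
Now take the inner product of this character with each irreducible chi from the table, <chi_5*chi_5, chi> = (1/6) sum_C |C| (chi_5*chi_5)(C) conj(chi(C)):
  <chi_5*chi_5, chi_0> = (1/6)[1*(1)*conj(1) + 1*(exp(-2*I*pi/3))*conj(1) + 1*(exp(2*I*pi/3))*conj(1) + 1*(1)*conj(1) + 1*(exp(-2*I*pi/3))*conj(1) + 1*(exp(2*I*pi/3))*conj(1)]
      = (1/6)[(1) + (exp(-2*I*pi/3)) + (exp(2*I*pi/3)) + (1) + (exp(-2*I*pi/3)) + (exp(2*I*pi/3))] = 0/6 = 0
  <chi_5*chi_5, chi_1> = (1/6)[1*(1)*conj(1) + 1*(exp(-2*I*pi/3))*conj(exp(I*pi/3)) + 1*(exp(2*I*pi/3))*conj(exp(2*I*pi/3)) + 1*(1)*conj(-1) + 1*(exp(-2*I*pi/3))*conj(exp(-2*I*pi/3)) + 1*(exp(2*I*pi/3))*conj(exp(-I*pi/3))]
      = (1/6)[(1) + (-1) + (1) + (-1) + (1) + (-1)] = 0/6 = 0
  <chi_5*chi_5, chi_2> = (1/6)[1*(1)*conj(1) + 1*(exp(-2*I*pi/3))*conj(exp(2*I*pi/3)) + 1*(exp(2*I*pi/3))*conj(exp(-2*I*pi/3)) + 1*(1)*conj(1) + 1*(exp(-2*I*pi/3))*conj(exp(2*I*pi/3)) + 1*(exp(2*I*pi/3))*conj(exp(-2*I*pi/3))]
      = (1/6)[(1) + (exp(2*I*pi/3)) + (exp(-2*I*pi/3)) + (1) + (exp(2*I*pi/3)) + (exp(-2*I*pi/3))] = 0/6 = 0
  <chi_5*chi_5, chi_3> = (1/6)[1*(1)*conj(1) + 1*(exp(-2*I*pi/3))*conj(-1) + 1*(exp(2*I*pi/3))*conj(1) + 1*(1)*conj(-1) + 1*(exp(-2*I*pi/3))*conj(1) + 1*(exp(2*I*pi/3))*conj(-1)]
      = (1/6)[(1) + (-exp(-2*I*pi/3)) + (exp(2*I*pi/3)) + (-1) + (exp(-2*I*pi/3)) + (-exp(2*I*pi/3))] = 0/6 = 0
  <chi_5*chi_5, chi_4> = (1/6)[1*(1)*conj(1) + 1*(exp(-2*I*pi/3))*conj(exp(-2*I*pi/3)) + 1*(exp(2*I*pi/3))*conj(exp(2*I*pi/3)) + 1*(1)*conj(1) + 1*(exp(-2*I*pi/3))*conj(exp(-2*I*pi/3)) + 1*(exp(2*I*pi/3))*conj(exp(2*I*pi/3))]
      = (1/6)[(1) + (1) + (1) + (1) + (1) + (1)] = 6/6 = 1
  <chi_5*chi_5, chi_5> = (1/6)[1*(1)*conj(1) + 1*(exp(-2*I*pi/3))*conj(exp(-I*pi/3)) + 1*(exp(2*I*pi/3))*conj(exp(-2*I*pi/3)) + 1*(1)*conj(-1) + 1*(exp(-2*I*pi/3))*conj(exp(2*I*pi/3)) + 1*(exp(2*I*pi/3))*conj(exp(I*pi/3))]
      = (1/6)[(1) + (exp(-I*pi/3)) + (exp(-2*I*pi/3)) + (-1) + (exp(2*I*pi/3)) + (exp(I*pi/3))] = 0/6 = 0
(Exp terms are combined using exp(i*s)*conj(exp(i*t)) = exp(i*(s-t)), and sums of them are collapsed using the identity that for every m > 1 the m distinct m-th roots of unity sum to 0, e.g. 1 + exp(2*I*pi/3) + exp(-2*I*pi/3) = 0.)
Hence the multiplicities are chi_4: 1. Dimension check: dim(chi_5)*dim(chi_5) = 1*1 = 1 and sum (mult * dim) = 1*1 = 1.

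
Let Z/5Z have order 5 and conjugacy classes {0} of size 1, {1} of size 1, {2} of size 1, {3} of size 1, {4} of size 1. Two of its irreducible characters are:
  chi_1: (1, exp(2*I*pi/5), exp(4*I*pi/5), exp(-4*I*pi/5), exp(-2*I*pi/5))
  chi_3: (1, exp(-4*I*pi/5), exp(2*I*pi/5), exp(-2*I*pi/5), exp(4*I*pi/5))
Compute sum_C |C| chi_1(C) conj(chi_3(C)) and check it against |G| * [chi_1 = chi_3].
Sum = 0; so <chi_1, chi_3> = 0 (distinct irreducibles are orthogonal).

Compute term by term over conjugacy classes (|C| * chi_1(C) * conj(chi_3(C))):
  1*(1)*conj(1) + 1*(exp(2*I*pi/5))*conj(exp(-4*I*pi/5)) + 1*(exp(4*I*pi/5))*conj(exp(2*I*pi/5)) + 1*(exp(-4*I*pi/5))*conj(exp(-2*I*pi/5)) + 1*(exp(-2*I*pi/5))*conj(exp(4*I*pi/5))
  = (1) + (exp(-4*I*pi/5)) + (exp(2*I*pi/5)) + (exp(-2*I*pi/5)) + (exp(4*I*pi/5))
  = 0.
(Exp terms are combined using exp(i*s)*conj(exp(i*t)) = exp(i*(s-t)), and sums of them are collapsed using the identity that for every m > 1 the m distinct m-th roots of unity sum to 0, e.g. 1 + exp(2*I*pi/3) + exp(-2*I*pi/3) = 0.)
Dividing by |G| = 5 gives 0/5 = 0, matching the row-orthogonality relation <chi_1, chi_3> = [chi_1 = chi_3].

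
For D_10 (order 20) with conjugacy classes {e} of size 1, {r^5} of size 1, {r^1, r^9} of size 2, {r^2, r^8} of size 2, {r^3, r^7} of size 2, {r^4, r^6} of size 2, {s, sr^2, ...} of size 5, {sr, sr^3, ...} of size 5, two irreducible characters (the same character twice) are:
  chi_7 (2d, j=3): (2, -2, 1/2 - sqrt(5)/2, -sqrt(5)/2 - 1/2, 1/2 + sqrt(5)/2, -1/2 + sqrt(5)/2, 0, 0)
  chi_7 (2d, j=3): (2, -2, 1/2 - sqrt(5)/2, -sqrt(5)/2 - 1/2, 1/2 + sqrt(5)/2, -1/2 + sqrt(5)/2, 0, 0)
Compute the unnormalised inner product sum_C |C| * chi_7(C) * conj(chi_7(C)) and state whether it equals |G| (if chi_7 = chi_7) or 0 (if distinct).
Sum = 20 = |G| = 20; so <chi_7, chi_7> = 1 (norm-1 confirms irreducibility).

Details: Compute term by term over conjugacy classes (|C| * chi_7(C) * conj(chi_7(C))):
  1*(2)*conj(2) + 1*(-2)*conj(-2) + 2*(1/2 - sqrt(5)/2)*conj(1/2 - sqrt(5)/2) + 2*(-sqrt(5)/2 - 1/2)*conj(-sqrt(5)/2 - 1/2) + 2*(1/2 + sqrt(5)/2)*conj(1/2 + sqrt(5)/2) + 2*(-1/2 + sqrt(5)/2)*conj(-1/2 + sqrt(5)/2) + 5*(0)*conj(0) + 5*(0)*conj(0)
  = (4) + (4) + (3 - sqrt(5)) + (sqrt(5) + 3) + (sqrt(5) + 3) + (3 - sqrt(5)) + (0) + (0)
  = 20.
Dividing by |G| = 20 gives 20/20 = 1, matching the row-orthogonality relation <chi_7, chi_7> = [chi_7 = chi_7].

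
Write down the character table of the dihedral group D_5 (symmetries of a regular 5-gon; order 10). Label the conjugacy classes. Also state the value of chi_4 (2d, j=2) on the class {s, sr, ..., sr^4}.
Conjugacy classes: {e} of size 1, {r^1, r^4} of size 2, {r^2, r^3} of size 2, {s, sr, ..., sr^4} of size 5.
Character table:
  irrep \ class              {e} (size 1)  {r^1, r^4} (size 2)  {r^2, r^3} (size 2)  {s, sr, ..., sr^4} (size 5)
  chi_1 (triv)               1             1                    1                    1                          
  chi_2 (sign: r->1, s->-1)  1             1                    1                    -1                         
  chi_3 (2d, j=1)            2             -1/2 + sqrt(5)/2     -sqrt(5)/2 - 1/2     0                          
  chi_4 (2d, j=2)            2             -sqrt(5)/2 - 1/2     -1/2 + sqrt(5)/2     0                          

Spot check: chi_4 (2d, j=2) on {s, sr, ..., sr^4} = 0.

Derivation: D_5 has order 2*5 = 10 with 4 conjugacy classes, hence 4 irreducibles. Sum of squared dims 1 + 1 + 4 + 4 = 10 = |G|. Linear characters come from the abelianisation; the 2-dimensional irreps have character r^k -> 2*cos(2*pi*j*k/5), reflections -> 0.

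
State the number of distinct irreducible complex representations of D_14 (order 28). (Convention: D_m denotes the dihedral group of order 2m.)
10

Proof sketch: The number of irreducible complex representations of a finite group equals its number of conjugacy classes. D_14 has 10 conjugacy classes (n/2 + 3 for n even), so D_14 (order 28) has exactly 10 irreducible complex representations.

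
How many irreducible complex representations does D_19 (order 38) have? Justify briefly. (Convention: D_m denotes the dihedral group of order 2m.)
11

Proof sketch: The number of irreducible complex representations of a finite group equals its number of conjugacy classes. D_19 has 11 conjugacy classes ((n+3)/2 for n odd), so D_19 (order 38) has exactly 11 irreducible complex representations.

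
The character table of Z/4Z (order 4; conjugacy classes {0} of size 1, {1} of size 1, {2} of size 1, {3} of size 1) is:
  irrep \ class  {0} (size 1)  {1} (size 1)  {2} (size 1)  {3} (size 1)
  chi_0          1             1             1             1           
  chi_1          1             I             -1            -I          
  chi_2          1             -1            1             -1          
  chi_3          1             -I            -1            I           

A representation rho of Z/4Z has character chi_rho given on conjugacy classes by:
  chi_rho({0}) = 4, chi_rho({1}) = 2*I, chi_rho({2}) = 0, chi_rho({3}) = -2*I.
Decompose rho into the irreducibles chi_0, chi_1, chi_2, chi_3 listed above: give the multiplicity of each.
Multiplicities: chi_0: 1, chi_1: 2, chi_2: 1, chi_3: 0.

Explanation: Use <chi_rho, chi> = (1/|G|) sum_C |C| * chi_rho(C) * conj(chi(C)) with |G| = 4 for each irreducible chi in the table:
  <chi_rho, chi_0> = (1/4)[1*(4)*conj(1) + 1*(2*I)*conj(1) + 1*(0)*conj(1) + 1*(-2*I)*conj(1)]
      = (1/4)[(4) + (2*I) + (0) + (-2*I)] = 4/4 = 1
  <chi_rho, chi_1> = (1/4)[1*(4)*conj(1) + 1*(2*I)*conj(I) + 1*(0)*conj(-1) + 1*(-2*I)*conj(-I)]
      = (1/4)[(4) + (2) + (0) + (2)] = 8/4 = 2
  <chi_rho, chi_2> = (1/4)[1*(4)*conj(1) + 1*(2*I)*conj(-1) + 1*(0)*conj(1) + 1*(-2*I)*conj(-1)]
      = (1/4)[(4) + (-2*I) + (0) + (2*I)] = 4/4 = 1
  <chi_rho, chi_3> = (1/4)[1*(4)*conj(1) + 1*(2*I)*conj(-I) + 1*(0)*conj(-1) + 1*(-2*I)*conj(I)]
      = (1/4)[(4) + (-2) + (0) + (-2)] = 0/4 = 0
(Exp terms are combined using exp(i*s)*conj(exp(i*t)) = exp(i*(s-t)), and sums of them are collapsed using the identity that for every m > 1 the m distinct m-th roots of unity sum to 0, e.g. 1 + exp(2*I*pi/3) + exp(-2*I*pi/3) = 0.)
Dimension check: dim(rho) = sum (mult * dim) = 1*1 + 2*1 + 1*1 + 0*1 = 4 = chi_rho(e) = 4.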